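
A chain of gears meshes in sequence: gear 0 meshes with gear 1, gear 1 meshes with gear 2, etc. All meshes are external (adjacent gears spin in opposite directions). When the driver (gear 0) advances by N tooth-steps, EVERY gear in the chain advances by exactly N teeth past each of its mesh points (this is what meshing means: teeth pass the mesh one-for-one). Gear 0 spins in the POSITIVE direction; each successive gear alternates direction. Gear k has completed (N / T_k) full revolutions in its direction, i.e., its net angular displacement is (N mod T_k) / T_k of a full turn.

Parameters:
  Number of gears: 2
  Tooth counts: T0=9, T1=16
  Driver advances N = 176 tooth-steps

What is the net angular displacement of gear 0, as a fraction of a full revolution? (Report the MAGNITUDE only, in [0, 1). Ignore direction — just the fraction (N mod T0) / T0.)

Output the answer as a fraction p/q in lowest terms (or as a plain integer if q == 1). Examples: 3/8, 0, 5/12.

Answer: 5/9

Derivation:
Chain of 2 gears, tooth counts: [9, 16]
  gear 0: T0=9, direction=positive, advance = 176 mod 9 = 5 teeth = 5/9 turn
  gear 1: T1=16, direction=negative, advance = 176 mod 16 = 0 teeth = 0/16 turn
Gear 0: 176 mod 9 = 5
Fraction = 5 / 9 = 5/9 (gcd(5,9)=1) = 5/9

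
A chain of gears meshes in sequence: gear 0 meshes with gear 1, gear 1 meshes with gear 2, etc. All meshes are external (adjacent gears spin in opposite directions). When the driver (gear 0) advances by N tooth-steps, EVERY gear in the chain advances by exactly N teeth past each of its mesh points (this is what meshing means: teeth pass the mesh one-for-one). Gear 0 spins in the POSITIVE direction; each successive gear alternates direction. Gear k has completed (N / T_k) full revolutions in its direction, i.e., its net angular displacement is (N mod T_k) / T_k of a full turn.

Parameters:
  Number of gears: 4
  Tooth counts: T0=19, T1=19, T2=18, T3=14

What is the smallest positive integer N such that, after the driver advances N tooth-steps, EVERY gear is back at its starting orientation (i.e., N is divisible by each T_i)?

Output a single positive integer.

Answer: 2394

Derivation:
Gear k returns to start when N is a multiple of T_k.
All gears at start simultaneously when N is a common multiple of [19, 19, 18, 14]; the smallest such N is lcm(19, 19, 18, 14).
Start: lcm = T0 = 19
Fold in T1=19: gcd(19, 19) = 19; lcm(19, 19) = 19 * 19 / 19 = 361 / 19 = 19
Fold in T2=18: gcd(19, 18) = 1; lcm(19, 18) = 19 * 18 / 1 = 342 / 1 = 342
Fold in T3=14: gcd(342, 14) = 2; lcm(342, 14) = 342 * 14 / 2 = 4788 / 2 = 2394
Full cycle length = 2394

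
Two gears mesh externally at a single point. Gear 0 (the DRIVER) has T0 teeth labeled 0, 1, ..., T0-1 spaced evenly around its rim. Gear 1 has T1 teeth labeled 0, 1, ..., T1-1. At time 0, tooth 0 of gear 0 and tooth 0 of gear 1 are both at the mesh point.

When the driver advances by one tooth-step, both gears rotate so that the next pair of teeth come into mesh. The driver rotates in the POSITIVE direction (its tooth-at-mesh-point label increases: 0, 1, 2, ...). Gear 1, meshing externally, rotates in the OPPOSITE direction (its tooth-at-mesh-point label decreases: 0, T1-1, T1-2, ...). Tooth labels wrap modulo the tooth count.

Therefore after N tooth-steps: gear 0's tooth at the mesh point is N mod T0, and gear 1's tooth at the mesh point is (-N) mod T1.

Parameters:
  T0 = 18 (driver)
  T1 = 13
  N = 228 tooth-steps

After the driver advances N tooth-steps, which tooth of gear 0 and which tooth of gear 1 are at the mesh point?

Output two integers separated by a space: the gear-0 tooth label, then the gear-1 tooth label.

Gear 0 (driver, T0=18): tooth at mesh = N mod T0
  228 = 12 * 18 + 12, so 228 mod 18 = 12
  gear 0 tooth = 12
Gear 1 (driven, T1=13): tooth at mesh = (-N) mod T1
  228 = 17 * 13 + 7, so 228 mod 13 = 7
  (-228) mod 13 = (-7) mod 13 = 13 - 7 = 6
Mesh after 228 steps: gear-0 tooth 12 meets gear-1 tooth 6

Answer: 12 6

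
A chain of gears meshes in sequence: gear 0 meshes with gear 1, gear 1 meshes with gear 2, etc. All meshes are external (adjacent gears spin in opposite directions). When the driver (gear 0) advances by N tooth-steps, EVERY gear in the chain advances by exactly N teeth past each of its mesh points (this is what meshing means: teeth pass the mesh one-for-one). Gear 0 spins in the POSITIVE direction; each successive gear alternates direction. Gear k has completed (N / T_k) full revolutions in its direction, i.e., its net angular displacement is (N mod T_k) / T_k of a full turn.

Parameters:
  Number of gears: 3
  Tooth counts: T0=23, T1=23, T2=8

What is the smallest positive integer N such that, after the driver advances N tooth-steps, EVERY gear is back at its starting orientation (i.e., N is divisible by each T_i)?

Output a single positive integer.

Answer: 184

Derivation:
Gear k returns to start when N is a multiple of T_k.
All gears at start simultaneously when N is a common multiple of [23, 23, 8]; the smallest such N is lcm(23, 23, 8).
Start: lcm = T0 = 23
Fold in T1=23: gcd(23, 23) = 23; lcm(23, 23) = 23 * 23 / 23 = 529 / 23 = 23
Fold in T2=8: gcd(23, 8) = 1; lcm(23, 8) = 23 * 8 / 1 = 184 / 1 = 184
Full cycle length = 184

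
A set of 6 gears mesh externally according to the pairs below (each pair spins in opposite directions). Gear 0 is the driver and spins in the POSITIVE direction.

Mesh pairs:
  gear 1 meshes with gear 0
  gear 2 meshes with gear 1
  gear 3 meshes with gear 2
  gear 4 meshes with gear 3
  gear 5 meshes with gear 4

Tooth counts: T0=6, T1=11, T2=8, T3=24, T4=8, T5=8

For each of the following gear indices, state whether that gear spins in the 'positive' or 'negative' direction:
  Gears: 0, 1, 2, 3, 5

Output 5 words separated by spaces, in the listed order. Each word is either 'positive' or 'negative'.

Gear 0 (driver): positive (depth 0)
  gear 1: meshes with gear 0 -> depth 1 -> negative (opposite of gear 0)
  gear 2: meshes with gear 1 -> depth 2 -> positive (opposite of gear 1)
  gear 3: meshes with gear 2 -> depth 3 -> negative (opposite of gear 2)
  gear 4: meshes with gear 3 -> depth 4 -> positive (opposite of gear 3)
  gear 5: meshes with gear 4 -> depth 5 -> negative (opposite of gear 4)
Queried indices 0, 1, 2, 3, 5 -> positive, negative, positive, negative, negative

Answer: positive negative positive negative negative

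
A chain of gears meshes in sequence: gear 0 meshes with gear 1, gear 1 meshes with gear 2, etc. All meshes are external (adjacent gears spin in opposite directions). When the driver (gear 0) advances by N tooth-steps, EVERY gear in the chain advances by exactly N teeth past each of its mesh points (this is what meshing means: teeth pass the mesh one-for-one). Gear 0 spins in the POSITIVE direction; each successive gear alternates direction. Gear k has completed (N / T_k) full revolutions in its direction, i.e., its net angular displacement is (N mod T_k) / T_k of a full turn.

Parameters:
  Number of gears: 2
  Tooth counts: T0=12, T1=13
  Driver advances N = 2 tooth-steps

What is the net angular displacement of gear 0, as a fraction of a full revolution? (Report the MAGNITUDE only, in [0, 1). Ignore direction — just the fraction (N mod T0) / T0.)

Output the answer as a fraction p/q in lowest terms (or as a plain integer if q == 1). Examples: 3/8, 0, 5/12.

Chain of 2 gears, tooth counts: [12, 13]
  gear 0: T0=12, direction=positive, advance = 2 mod 12 = 2 teeth = 2/12 turn
  gear 1: T1=13, direction=negative, advance = 2 mod 13 = 2 teeth = 2/13 turn
Gear 0: 2 mod 12 = 2
Fraction = 2 / 12 = 1/6 (gcd(2,12)=2) = 1/6

Answer: 1/6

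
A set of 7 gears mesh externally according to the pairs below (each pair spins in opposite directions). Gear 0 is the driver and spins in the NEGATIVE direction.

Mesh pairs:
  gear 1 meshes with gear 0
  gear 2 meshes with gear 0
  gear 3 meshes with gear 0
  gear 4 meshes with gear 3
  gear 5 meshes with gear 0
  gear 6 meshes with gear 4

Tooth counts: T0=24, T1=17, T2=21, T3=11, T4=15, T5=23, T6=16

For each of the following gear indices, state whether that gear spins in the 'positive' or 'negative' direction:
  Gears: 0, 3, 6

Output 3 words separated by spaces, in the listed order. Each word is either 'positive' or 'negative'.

Answer: negative positive positive

Derivation:
Gear 0 (driver): negative (depth 0)
  gear 1: meshes with gear 0 -> depth 1 -> positive (opposite of gear 0)
  gear 2: meshes with gear 0 -> depth 1 -> positive (opposite of gear 0)
  gear 3: meshes with gear 0 -> depth 1 -> positive (opposite of gear 0)
  gear 4: meshes with gear 3 -> depth 2 -> negative (opposite of gear 3)
  gear 5: meshes with gear 0 -> depth 1 -> positive (opposite of gear 0)
  gear 6: meshes with gear 4 -> depth 3 -> positive (opposite of gear 4)
Queried indices 0, 3, 6 -> negative, positive, positive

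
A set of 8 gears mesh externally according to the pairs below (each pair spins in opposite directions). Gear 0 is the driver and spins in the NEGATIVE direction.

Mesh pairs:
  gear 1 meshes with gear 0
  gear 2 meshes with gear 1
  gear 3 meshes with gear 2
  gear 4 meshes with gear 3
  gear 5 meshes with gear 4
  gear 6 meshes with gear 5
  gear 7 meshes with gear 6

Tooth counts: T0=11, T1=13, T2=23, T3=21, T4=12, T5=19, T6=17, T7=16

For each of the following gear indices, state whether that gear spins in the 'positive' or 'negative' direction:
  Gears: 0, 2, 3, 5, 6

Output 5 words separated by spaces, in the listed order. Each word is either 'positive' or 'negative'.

Answer: negative negative positive positive negative

Derivation:
Gear 0 (driver): negative (depth 0)
  gear 1: meshes with gear 0 -> depth 1 -> positive (opposite of gear 0)
  gear 2: meshes with gear 1 -> depth 2 -> negative (opposite of gear 1)
  gear 3: meshes with gear 2 -> depth 3 -> positive (opposite of gear 2)
  gear 4: meshes with gear 3 -> depth 4 -> negative (opposite of gear 3)
  gear 5: meshes with gear 4 -> depth 5 -> positive (opposite of gear 4)
  gear 6: meshes with gear 5 -> depth 6 -> negative (opposite of gear 5)
  gear 7: meshes with gear 6 -> depth 7 -> positive (opposite of gear 6)
Queried indices 0, 2, 3, 5, 6 -> negative, negative, positive, positive, negative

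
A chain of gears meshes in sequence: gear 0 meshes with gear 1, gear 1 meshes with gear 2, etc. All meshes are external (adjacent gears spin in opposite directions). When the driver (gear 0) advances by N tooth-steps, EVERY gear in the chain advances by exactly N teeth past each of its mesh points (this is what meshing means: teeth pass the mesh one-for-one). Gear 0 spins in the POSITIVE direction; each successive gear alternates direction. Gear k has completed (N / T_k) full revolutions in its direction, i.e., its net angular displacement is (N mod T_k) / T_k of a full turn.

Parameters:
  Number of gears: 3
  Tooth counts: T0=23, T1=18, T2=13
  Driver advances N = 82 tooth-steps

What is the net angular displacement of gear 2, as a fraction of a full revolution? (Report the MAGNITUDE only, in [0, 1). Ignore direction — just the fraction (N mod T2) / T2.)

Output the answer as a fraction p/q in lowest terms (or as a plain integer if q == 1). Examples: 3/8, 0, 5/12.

Chain of 3 gears, tooth counts: [23, 18, 13]
  gear 0: T0=23, direction=positive, advance = 82 mod 23 = 13 teeth = 13/23 turn
  gear 1: T1=18, direction=negative, advance = 82 mod 18 = 10 teeth = 10/18 turn
  gear 2: T2=13, direction=positive, advance = 82 mod 13 = 4 teeth = 4/13 turn
Gear 2: 82 mod 13 = 4
Fraction = 4 / 13 = 4/13 (gcd(4,13)=1) = 4/13

Answer: 4/13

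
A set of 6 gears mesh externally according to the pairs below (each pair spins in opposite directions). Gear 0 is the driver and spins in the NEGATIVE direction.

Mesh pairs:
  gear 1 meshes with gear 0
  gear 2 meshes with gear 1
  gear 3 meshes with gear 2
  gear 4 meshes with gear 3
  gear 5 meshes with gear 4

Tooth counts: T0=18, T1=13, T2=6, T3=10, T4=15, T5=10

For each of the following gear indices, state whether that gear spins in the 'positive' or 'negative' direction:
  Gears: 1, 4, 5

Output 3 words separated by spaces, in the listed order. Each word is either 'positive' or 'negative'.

Gear 0 (driver): negative (depth 0)
  gear 1: meshes with gear 0 -> depth 1 -> positive (opposite of gear 0)
  gear 2: meshes with gear 1 -> depth 2 -> negative (opposite of gear 1)
  gear 3: meshes with gear 2 -> depth 3 -> positive (opposite of gear 2)
  gear 4: meshes with gear 3 -> depth 4 -> negative (opposite of gear 3)
  gear 5: meshes with gear 4 -> depth 5 -> positive (opposite of gear 4)
Queried indices 1, 4, 5 -> positive, negative, positive

Answer: positive negative positive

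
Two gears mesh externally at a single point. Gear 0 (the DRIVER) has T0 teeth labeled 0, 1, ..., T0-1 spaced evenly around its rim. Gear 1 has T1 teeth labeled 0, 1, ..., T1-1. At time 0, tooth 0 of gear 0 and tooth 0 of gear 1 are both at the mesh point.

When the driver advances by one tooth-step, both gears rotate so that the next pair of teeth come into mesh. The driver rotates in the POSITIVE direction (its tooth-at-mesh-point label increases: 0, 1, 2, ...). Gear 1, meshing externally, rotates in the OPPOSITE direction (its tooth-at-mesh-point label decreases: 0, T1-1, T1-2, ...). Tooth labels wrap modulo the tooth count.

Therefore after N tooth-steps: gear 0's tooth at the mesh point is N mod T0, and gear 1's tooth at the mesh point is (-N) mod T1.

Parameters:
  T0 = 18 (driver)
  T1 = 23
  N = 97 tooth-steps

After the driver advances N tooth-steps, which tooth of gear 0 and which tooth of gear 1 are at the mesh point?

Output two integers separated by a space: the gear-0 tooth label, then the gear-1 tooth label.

Answer: 7 18

Derivation:
Gear 0 (driver, T0=18): tooth at mesh = N mod T0
  97 = 5 * 18 + 7, so 97 mod 18 = 7
  gear 0 tooth = 7
Gear 1 (driven, T1=23): tooth at mesh = (-N) mod T1
  97 = 4 * 23 + 5, so 97 mod 23 = 5
  (-97) mod 23 = (-5) mod 23 = 23 - 5 = 18
Mesh after 97 steps: gear-0 tooth 7 meets gear-1 tooth 18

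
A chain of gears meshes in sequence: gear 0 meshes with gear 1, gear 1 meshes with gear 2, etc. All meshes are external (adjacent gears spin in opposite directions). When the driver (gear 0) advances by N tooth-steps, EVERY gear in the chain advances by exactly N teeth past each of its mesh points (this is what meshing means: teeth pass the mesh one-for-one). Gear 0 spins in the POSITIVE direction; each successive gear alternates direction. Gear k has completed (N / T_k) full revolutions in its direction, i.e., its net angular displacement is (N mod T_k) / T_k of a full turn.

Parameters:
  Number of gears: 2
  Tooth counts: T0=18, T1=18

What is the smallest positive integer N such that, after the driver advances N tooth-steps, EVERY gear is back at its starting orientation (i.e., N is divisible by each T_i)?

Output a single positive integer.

Answer: 18

Derivation:
Gear k returns to start when N is a multiple of T_k.
All gears at start simultaneously when N is a common multiple of [18, 18]; the smallest such N is lcm(18, 18).
Start: lcm = T0 = 18
Fold in T1=18: gcd(18, 18) = 18; lcm(18, 18) = 18 * 18 / 18 = 324 / 18 = 18
Full cycle length = 18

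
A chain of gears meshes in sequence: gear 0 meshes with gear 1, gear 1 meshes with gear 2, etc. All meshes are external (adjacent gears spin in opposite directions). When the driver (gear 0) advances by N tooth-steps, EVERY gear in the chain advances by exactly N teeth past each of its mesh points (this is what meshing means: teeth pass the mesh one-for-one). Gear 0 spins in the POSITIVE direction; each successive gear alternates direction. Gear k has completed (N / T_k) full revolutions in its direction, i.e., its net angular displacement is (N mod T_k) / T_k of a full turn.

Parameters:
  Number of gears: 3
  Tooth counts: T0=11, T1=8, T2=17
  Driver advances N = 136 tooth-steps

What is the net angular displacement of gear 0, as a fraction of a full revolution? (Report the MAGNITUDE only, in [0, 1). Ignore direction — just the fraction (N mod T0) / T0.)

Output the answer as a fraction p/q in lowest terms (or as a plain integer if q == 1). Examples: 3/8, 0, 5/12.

Chain of 3 gears, tooth counts: [11, 8, 17]
  gear 0: T0=11, direction=positive, advance = 136 mod 11 = 4 teeth = 4/11 turn
  gear 1: T1=8, direction=negative, advance = 136 mod 8 = 0 teeth = 0/8 turn
  gear 2: T2=17, direction=positive, advance = 136 mod 17 = 0 teeth = 0/17 turn
Gear 0: 136 mod 11 = 4
Fraction = 4 / 11 = 4/11 (gcd(4,11)=1) = 4/11

Answer: 4/11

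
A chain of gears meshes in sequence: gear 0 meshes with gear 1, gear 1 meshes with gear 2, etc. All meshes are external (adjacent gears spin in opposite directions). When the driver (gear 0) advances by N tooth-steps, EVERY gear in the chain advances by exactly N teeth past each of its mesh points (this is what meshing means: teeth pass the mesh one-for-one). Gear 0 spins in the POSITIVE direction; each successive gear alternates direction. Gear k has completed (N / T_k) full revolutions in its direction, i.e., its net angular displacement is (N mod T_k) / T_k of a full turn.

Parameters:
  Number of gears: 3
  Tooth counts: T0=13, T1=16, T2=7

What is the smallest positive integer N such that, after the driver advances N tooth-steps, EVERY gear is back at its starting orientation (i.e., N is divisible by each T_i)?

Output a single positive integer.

Answer: 1456

Derivation:
Gear k returns to start when N is a multiple of T_k.
All gears at start simultaneously when N is a common multiple of [13, 16, 7]; the smallest such N is lcm(13, 16, 7).
Start: lcm = T0 = 13
Fold in T1=16: gcd(13, 16) = 1; lcm(13, 16) = 13 * 16 / 1 = 208 / 1 = 208
Fold in T2=7: gcd(208, 7) = 1; lcm(208, 7) = 208 * 7 / 1 = 1456 / 1 = 1456
Full cycle length = 1456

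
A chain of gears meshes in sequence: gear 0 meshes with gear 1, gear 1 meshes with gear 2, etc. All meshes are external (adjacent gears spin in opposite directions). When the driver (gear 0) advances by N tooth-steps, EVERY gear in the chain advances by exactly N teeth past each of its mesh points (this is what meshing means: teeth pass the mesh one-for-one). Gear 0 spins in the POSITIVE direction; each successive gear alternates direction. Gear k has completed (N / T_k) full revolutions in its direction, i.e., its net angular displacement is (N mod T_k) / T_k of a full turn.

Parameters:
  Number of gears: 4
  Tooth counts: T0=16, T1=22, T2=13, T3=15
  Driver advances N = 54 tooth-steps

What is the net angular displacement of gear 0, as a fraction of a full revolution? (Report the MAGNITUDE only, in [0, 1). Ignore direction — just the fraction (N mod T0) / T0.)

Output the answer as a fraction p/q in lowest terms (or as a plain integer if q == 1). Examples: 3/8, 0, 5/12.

Answer: 3/8

Derivation:
Chain of 4 gears, tooth counts: [16, 22, 13, 15]
  gear 0: T0=16, direction=positive, advance = 54 mod 16 = 6 teeth = 6/16 turn
  gear 1: T1=22, direction=negative, advance = 54 mod 22 = 10 teeth = 10/22 turn
  gear 2: T2=13, direction=positive, advance = 54 mod 13 = 2 teeth = 2/13 turn
  gear 3: T3=15, direction=negative, advance = 54 mod 15 = 9 teeth = 9/15 turn
Gear 0: 54 mod 16 = 6
Fraction = 6 / 16 = 3/8 (gcd(6,16)=2) = 3/8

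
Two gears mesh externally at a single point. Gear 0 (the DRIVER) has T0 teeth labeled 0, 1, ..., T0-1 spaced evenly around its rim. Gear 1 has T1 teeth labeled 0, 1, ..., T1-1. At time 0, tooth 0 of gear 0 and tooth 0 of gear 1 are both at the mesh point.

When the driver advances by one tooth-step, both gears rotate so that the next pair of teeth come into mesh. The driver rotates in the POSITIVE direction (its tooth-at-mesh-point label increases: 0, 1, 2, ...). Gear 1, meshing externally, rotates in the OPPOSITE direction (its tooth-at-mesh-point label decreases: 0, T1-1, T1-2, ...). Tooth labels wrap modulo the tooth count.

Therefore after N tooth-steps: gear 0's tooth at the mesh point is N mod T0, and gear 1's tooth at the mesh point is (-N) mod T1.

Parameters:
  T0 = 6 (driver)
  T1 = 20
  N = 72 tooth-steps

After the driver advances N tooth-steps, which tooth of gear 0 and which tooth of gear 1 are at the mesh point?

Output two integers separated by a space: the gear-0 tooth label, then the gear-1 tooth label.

Answer: 0 8

Derivation:
Gear 0 (driver, T0=6): tooth at mesh = N mod T0
  72 = 12 * 6 + 0, so 72 mod 6 = 0
  gear 0 tooth = 0
Gear 1 (driven, T1=20): tooth at mesh = (-N) mod T1
  72 = 3 * 20 + 12, so 72 mod 20 = 12
  (-72) mod 20 = (-12) mod 20 = 20 - 12 = 8
Mesh after 72 steps: gear-0 tooth 0 meets gear-1 tooth 8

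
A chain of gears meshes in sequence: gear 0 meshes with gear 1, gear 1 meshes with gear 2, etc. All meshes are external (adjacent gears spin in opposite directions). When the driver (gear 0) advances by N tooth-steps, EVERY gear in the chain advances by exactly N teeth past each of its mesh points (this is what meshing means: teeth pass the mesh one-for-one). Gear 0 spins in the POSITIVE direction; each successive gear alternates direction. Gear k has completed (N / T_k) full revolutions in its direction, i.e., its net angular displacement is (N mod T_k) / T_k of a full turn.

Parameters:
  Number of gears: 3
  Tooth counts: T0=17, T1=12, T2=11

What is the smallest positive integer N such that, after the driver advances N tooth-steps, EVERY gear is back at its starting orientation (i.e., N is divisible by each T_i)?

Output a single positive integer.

Gear k returns to start when N is a multiple of T_k.
All gears at start simultaneously when N is a common multiple of [17, 12, 11]; the smallest such N is lcm(17, 12, 11).
Start: lcm = T0 = 17
Fold in T1=12: gcd(17, 12) = 1; lcm(17, 12) = 17 * 12 / 1 = 204 / 1 = 204
Fold in T2=11: gcd(204, 11) = 1; lcm(204, 11) = 204 * 11 / 1 = 2244 / 1 = 2244
Full cycle length = 2244

Answer: 2244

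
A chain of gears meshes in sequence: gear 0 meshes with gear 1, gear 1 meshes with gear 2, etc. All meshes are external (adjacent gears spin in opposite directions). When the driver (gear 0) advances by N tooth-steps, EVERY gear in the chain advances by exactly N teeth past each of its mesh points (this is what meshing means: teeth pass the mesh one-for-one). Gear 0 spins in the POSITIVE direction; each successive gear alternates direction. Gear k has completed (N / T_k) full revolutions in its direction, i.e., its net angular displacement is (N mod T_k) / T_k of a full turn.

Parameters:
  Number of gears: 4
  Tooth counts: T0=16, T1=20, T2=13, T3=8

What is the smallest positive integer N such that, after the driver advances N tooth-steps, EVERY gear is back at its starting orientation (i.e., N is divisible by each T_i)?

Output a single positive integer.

Answer: 1040

Derivation:
Gear k returns to start when N is a multiple of T_k.
All gears at start simultaneously when N is a common multiple of [16, 20, 13, 8]; the smallest such N is lcm(16, 20, 13, 8).
Start: lcm = T0 = 16
Fold in T1=20: gcd(16, 20) = 4; lcm(16, 20) = 16 * 20 / 4 = 320 / 4 = 80
Fold in T2=13: gcd(80, 13) = 1; lcm(80, 13) = 80 * 13 / 1 = 1040 / 1 = 1040
Fold in T3=8: gcd(1040, 8) = 8; lcm(1040, 8) = 1040 * 8 / 8 = 8320 / 8 = 1040
Full cycle length = 1040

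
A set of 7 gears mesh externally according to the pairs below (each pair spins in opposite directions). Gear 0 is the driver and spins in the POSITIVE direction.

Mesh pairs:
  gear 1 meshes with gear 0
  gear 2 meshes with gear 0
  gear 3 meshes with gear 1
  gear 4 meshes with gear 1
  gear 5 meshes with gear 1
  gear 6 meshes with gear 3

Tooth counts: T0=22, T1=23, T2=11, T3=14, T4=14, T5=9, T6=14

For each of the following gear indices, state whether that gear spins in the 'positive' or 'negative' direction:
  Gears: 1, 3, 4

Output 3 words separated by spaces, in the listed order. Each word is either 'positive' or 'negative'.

Gear 0 (driver): positive (depth 0)
  gear 1: meshes with gear 0 -> depth 1 -> negative (opposite of gear 0)
  gear 2: meshes with gear 0 -> depth 1 -> negative (opposite of gear 0)
  gear 3: meshes with gear 1 -> depth 2 -> positive (opposite of gear 1)
  gear 4: meshes with gear 1 -> depth 2 -> positive (opposite of gear 1)
  gear 5: meshes with gear 1 -> depth 2 -> positive (opposite of gear 1)
  gear 6: meshes with gear 3 -> depth 3 -> negative (opposite of gear 3)
Queried indices 1, 3, 4 -> negative, positive, positive

Answer: negative positive positive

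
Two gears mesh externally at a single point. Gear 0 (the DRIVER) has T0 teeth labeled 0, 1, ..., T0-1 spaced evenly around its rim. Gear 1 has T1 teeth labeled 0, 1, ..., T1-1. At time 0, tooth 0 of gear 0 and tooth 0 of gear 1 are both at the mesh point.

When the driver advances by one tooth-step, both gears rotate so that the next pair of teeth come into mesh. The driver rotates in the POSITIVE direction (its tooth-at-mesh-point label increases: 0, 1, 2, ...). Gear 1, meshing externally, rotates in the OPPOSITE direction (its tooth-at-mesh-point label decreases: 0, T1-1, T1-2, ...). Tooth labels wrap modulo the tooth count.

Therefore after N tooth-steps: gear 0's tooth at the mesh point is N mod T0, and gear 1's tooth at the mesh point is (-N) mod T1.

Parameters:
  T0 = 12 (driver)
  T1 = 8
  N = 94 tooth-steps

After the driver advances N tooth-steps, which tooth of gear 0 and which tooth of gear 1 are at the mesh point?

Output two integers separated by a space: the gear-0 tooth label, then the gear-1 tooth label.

Gear 0 (driver, T0=12): tooth at mesh = N mod T0
  94 = 7 * 12 + 10, so 94 mod 12 = 10
  gear 0 tooth = 10
Gear 1 (driven, T1=8): tooth at mesh = (-N) mod T1
  94 = 11 * 8 + 6, so 94 mod 8 = 6
  (-94) mod 8 = (-6) mod 8 = 8 - 6 = 2
Mesh after 94 steps: gear-0 tooth 10 meets gear-1 tooth 2

Answer: 10 2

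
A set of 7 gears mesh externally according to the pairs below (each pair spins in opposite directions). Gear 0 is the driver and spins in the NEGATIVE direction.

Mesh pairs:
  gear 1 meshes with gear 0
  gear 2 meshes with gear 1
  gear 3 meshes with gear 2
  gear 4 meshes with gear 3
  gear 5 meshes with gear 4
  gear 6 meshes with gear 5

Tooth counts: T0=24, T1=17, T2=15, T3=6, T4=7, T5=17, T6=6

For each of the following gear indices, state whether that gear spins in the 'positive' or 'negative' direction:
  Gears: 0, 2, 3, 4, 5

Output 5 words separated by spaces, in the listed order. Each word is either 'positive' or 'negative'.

Answer: negative negative positive negative positive

Derivation:
Gear 0 (driver): negative (depth 0)
  gear 1: meshes with gear 0 -> depth 1 -> positive (opposite of gear 0)
  gear 2: meshes with gear 1 -> depth 2 -> negative (opposite of gear 1)
  gear 3: meshes with gear 2 -> depth 3 -> positive (opposite of gear 2)
  gear 4: meshes with gear 3 -> depth 4 -> negative (opposite of gear 3)
  gear 5: meshes with gear 4 -> depth 5 -> positive (opposite of gear 4)
  gear 6: meshes with gear 5 -> depth 6 -> negative (opposite of gear 5)
Queried indices 0, 2, 3, 4, 5 -> negative, negative, positive, negative, positive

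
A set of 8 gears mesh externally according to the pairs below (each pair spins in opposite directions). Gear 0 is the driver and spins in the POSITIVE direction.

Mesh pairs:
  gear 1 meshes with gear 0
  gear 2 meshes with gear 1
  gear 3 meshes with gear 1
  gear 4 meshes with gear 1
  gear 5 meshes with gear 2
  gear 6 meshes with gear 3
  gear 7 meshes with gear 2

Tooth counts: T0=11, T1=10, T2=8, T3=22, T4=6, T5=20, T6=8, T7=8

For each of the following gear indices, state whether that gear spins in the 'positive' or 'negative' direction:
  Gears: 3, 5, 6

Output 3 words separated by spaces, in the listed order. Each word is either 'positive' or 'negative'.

Gear 0 (driver): positive (depth 0)
  gear 1: meshes with gear 0 -> depth 1 -> negative (opposite of gear 0)
  gear 2: meshes with gear 1 -> depth 2 -> positive (opposite of gear 1)
  gear 3: meshes with gear 1 -> depth 2 -> positive (opposite of gear 1)
  gear 4: meshes with gear 1 -> depth 2 -> positive (opposite of gear 1)
  gear 5: meshes with gear 2 -> depth 3 -> negative (opposite of gear 2)
  gear 6: meshes with gear 3 -> depth 3 -> negative (opposite of gear 3)
  gear 7: meshes with gear 2 -> depth 3 -> negative (opposite of gear 2)
Queried indices 3, 5, 6 -> positive, negative, negative

Answer: positive negative negative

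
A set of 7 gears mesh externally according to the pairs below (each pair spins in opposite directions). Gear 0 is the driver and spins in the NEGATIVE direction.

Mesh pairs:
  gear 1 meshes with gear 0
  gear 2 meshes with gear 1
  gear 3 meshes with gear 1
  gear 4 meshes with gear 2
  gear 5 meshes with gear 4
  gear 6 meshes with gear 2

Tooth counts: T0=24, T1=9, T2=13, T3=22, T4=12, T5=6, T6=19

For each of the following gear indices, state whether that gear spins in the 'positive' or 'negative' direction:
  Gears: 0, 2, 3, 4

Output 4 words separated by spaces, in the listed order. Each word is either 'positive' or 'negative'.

Answer: negative negative negative positive

Derivation:
Gear 0 (driver): negative (depth 0)
  gear 1: meshes with gear 0 -> depth 1 -> positive (opposite of gear 0)
  gear 2: meshes with gear 1 -> depth 2 -> negative (opposite of gear 1)
  gear 3: meshes with gear 1 -> depth 2 -> negative (opposite of gear 1)
  gear 4: meshes with gear 2 -> depth 3 -> positive (opposite of gear 2)
  gear 5: meshes with gear 4 -> depth 4 -> negative (opposite of gear 4)
  gear 6: meshes with gear 2 -> depth 3 -> positive (opposite of gear 2)
Queried indices 0, 2, 3, 4 -> negative, negative, negative, positive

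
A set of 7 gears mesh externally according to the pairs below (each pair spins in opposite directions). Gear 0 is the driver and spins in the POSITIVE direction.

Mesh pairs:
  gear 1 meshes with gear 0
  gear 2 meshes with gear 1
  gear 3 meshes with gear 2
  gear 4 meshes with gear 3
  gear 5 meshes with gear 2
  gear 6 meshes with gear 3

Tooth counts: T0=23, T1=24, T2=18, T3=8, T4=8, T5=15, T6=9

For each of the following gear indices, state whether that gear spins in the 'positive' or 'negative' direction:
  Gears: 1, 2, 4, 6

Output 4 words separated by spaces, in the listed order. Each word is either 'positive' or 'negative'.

Gear 0 (driver): positive (depth 0)
  gear 1: meshes with gear 0 -> depth 1 -> negative (opposite of gear 0)
  gear 2: meshes with gear 1 -> depth 2 -> positive (opposite of gear 1)
  gear 3: meshes with gear 2 -> depth 3 -> negative (opposite of gear 2)
  gear 4: meshes with gear 3 -> depth 4 -> positive (opposite of gear 3)
  gear 5: meshes with gear 2 -> depth 3 -> negative (opposite of gear 2)
  gear 6: meshes with gear 3 -> depth 4 -> positive (opposite of gear 3)
Queried indices 1, 2, 4, 6 -> negative, positive, positive, positive

Answer: negative positive positive positive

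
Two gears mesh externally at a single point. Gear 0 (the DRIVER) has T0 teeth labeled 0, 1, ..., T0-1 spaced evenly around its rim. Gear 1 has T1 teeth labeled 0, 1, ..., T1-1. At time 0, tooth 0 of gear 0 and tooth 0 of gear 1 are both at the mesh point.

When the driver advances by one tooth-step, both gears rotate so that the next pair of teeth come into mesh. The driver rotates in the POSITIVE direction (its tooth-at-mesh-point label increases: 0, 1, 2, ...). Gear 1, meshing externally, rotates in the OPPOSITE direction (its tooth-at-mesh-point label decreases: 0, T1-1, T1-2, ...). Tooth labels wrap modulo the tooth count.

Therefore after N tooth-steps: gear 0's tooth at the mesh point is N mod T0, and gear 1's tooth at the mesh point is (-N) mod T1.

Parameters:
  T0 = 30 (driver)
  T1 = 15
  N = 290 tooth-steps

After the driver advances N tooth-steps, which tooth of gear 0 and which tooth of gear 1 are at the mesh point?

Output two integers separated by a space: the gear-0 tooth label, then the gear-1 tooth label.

Answer: 20 10

Derivation:
Gear 0 (driver, T0=30): tooth at mesh = N mod T0
  290 = 9 * 30 + 20, so 290 mod 30 = 20
  gear 0 tooth = 20
Gear 1 (driven, T1=15): tooth at mesh = (-N) mod T1
  290 = 19 * 15 + 5, so 290 mod 15 = 5
  (-290) mod 15 = (-5) mod 15 = 15 - 5 = 10
Mesh after 290 steps: gear-0 tooth 20 meets gear-1 tooth 10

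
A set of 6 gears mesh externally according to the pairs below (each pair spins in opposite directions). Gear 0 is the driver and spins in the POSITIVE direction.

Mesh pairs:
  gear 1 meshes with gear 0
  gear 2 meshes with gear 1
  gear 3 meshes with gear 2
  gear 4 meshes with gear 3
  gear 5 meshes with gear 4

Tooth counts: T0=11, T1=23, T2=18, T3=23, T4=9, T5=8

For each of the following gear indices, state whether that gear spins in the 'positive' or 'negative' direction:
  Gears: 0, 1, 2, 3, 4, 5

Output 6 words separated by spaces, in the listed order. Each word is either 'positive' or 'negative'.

Answer: positive negative positive negative positive negative

Derivation:
Gear 0 (driver): positive (depth 0)
  gear 1: meshes with gear 0 -> depth 1 -> negative (opposite of gear 0)
  gear 2: meshes with gear 1 -> depth 2 -> positive (opposite of gear 1)
  gear 3: meshes with gear 2 -> depth 3 -> negative (opposite of gear 2)
  gear 4: meshes with gear 3 -> depth 4 -> positive (opposite of gear 3)
  gear 5: meshes with gear 4 -> depth 5 -> negative (opposite of gear 4)
Queried indices 0, 1, 2, 3, 4, 5 -> positive, negative, positive, negative, positive, negative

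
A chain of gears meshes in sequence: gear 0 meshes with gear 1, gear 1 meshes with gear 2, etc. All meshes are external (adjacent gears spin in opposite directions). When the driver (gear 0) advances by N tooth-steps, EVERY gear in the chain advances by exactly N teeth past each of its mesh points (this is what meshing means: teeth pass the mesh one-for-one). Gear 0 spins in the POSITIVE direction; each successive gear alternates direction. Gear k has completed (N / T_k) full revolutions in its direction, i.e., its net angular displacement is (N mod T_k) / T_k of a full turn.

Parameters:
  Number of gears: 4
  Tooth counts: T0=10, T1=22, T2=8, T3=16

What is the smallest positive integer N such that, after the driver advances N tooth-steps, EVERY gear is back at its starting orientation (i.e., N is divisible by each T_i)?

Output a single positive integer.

Gear k returns to start when N is a multiple of T_k.
All gears at start simultaneously when N is a common multiple of [10, 22, 8, 16]; the smallest such N is lcm(10, 22, 8, 16).
Start: lcm = T0 = 10
Fold in T1=22: gcd(10, 22) = 2; lcm(10, 22) = 10 * 22 / 2 = 220 / 2 = 110
Fold in T2=8: gcd(110, 8) = 2; lcm(110, 8) = 110 * 8 / 2 = 880 / 2 = 440
Fold in T3=16: gcd(440, 16) = 8; lcm(440, 16) = 440 * 16 / 8 = 7040 / 8 = 880
Full cycle length = 880

Answer: 880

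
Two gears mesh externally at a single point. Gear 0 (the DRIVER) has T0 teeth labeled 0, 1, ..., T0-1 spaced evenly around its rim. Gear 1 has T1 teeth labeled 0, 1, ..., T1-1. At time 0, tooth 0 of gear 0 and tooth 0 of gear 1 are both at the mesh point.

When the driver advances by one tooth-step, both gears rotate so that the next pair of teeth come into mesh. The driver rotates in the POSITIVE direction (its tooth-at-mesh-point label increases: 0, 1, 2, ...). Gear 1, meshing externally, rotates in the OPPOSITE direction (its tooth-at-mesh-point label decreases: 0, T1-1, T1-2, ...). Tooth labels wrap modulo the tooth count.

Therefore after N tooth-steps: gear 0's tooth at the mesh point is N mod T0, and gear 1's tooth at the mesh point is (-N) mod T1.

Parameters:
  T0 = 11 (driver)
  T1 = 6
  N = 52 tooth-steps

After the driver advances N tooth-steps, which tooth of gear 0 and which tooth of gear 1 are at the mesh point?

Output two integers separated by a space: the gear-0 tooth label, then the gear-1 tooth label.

Answer: 8 2

Derivation:
Gear 0 (driver, T0=11): tooth at mesh = N mod T0
  52 = 4 * 11 + 8, so 52 mod 11 = 8
  gear 0 tooth = 8
Gear 1 (driven, T1=6): tooth at mesh = (-N) mod T1
  52 = 8 * 6 + 4, so 52 mod 6 = 4
  (-52) mod 6 = (-4) mod 6 = 6 - 4 = 2
Mesh after 52 steps: gear-0 tooth 8 meets gear-1 tooth 2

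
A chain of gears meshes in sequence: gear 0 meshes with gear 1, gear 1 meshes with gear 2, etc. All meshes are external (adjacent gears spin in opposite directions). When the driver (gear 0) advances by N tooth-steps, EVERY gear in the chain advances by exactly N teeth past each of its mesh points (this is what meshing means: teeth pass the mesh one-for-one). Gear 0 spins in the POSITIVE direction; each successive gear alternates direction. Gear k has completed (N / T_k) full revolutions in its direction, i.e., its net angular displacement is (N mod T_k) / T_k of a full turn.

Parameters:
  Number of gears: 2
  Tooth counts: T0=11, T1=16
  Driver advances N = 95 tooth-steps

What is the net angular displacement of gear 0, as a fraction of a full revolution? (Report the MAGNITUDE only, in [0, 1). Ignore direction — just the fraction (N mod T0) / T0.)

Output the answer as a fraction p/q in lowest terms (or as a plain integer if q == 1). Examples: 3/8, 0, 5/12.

Chain of 2 gears, tooth counts: [11, 16]
  gear 0: T0=11, direction=positive, advance = 95 mod 11 = 7 teeth = 7/11 turn
  gear 1: T1=16, direction=negative, advance = 95 mod 16 = 15 teeth = 15/16 turn
Gear 0: 95 mod 11 = 7
Fraction = 7 / 11 = 7/11 (gcd(7,11)=1) = 7/11

Answer: 7/11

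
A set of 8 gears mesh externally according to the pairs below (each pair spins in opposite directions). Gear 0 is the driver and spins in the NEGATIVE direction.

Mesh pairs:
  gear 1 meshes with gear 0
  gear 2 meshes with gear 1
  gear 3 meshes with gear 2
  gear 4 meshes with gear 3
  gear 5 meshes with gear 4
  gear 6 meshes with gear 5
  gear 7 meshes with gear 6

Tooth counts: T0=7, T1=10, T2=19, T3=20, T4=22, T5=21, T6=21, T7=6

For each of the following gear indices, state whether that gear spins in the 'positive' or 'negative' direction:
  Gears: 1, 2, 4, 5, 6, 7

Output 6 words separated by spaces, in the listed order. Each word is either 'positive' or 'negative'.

Answer: positive negative negative positive negative positive

Derivation:
Gear 0 (driver): negative (depth 0)
  gear 1: meshes with gear 0 -> depth 1 -> positive (opposite of gear 0)
  gear 2: meshes with gear 1 -> depth 2 -> negative (opposite of gear 1)
  gear 3: meshes with gear 2 -> depth 3 -> positive (opposite of gear 2)
  gear 4: meshes with gear 3 -> depth 4 -> negative (opposite of gear 3)
  gear 5: meshes with gear 4 -> depth 5 -> positive (opposite of gear 4)
  gear 6: meshes with gear 5 -> depth 6 -> negative (opposite of gear 5)
  gear 7: meshes with gear 6 -> depth 7 -> positive (opposite of gear 6)
Queried indices 1, 2, 4, 5, 6, 7 -> positive, negative, negative, positive, negative, positive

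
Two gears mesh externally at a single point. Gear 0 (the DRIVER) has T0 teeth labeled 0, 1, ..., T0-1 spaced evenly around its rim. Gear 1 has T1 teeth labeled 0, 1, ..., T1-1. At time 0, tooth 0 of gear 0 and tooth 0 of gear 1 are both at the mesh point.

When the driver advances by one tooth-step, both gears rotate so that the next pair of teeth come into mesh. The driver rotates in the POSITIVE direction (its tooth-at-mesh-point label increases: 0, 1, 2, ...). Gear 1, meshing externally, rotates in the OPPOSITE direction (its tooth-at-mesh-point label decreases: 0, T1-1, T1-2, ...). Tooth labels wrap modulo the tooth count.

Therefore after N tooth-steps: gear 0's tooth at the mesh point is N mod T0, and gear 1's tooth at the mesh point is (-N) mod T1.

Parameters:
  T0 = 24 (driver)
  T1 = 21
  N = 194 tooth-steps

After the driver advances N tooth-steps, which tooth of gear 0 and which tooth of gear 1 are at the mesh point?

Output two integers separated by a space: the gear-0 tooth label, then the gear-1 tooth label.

Gear 0 (driver, T0=24): tooth at mesh = N mod T0
  194 = 8 * 24 + 2, so 194 mod 24 = 2
  gear 0 tooth = 2
Gear 1 (driven, T1=21): tooth at mesh = (-N) mod T1
  194 = 9 * 21 + 5, so 194 mod 21 = 5
  (-194) mod 21 = (-5) mod 21 = 21 - 5 = 16
Mesh after 194 steps: gear-0 tooth 2 meets gear-1 tooth 16

Answer: 2 16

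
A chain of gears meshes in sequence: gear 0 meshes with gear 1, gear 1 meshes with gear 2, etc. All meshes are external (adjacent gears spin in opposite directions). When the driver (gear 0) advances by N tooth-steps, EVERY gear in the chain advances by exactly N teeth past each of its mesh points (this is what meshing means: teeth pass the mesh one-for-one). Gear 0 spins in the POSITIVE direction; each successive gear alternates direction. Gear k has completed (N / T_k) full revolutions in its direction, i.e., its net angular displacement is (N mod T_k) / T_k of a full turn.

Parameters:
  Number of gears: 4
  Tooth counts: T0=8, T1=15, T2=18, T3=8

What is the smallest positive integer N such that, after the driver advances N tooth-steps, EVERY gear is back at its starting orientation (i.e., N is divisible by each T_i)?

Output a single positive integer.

Gear k returns to start when N is a multiple of T_k.
All gears at start simultaneously when N is a common multiple of [8, 15, 18, 8]; the smallest such N is lcm(8, 15, 18, 8).
Start: lcm = T0 = 8
Fold in T1=15: gcd(8, 15) = 1; lcm(8, 15) = 8 * 15 / 1 = 120 / 1 = 120
Fold in T2=18: gcd(120, 18) = 6; lcm(120, 18) = 120 * 18 / 6 = 2160 / 6 = 360
Fold in T3=8: gcd(360, 8) = 8; lcm(360, 8) = 360 * 8 / 8 = 2880 / 8 = 360
Full cycle length = 360

Answer: 360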